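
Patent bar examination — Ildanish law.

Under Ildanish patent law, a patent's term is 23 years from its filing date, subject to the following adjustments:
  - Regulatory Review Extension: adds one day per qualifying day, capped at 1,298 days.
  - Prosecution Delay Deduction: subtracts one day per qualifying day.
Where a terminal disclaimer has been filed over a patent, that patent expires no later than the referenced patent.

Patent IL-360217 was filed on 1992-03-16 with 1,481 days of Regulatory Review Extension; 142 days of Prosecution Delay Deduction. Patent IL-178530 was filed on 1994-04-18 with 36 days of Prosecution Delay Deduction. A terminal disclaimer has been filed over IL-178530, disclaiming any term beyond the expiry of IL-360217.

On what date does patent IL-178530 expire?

Natural term of IL-178530:
  Base: filing + 23 years → 18 April 2017.
  Prosecution Delay Deduction: −36 days → 13 March 2017.
Expiry of referenced patent IL-360217:
  Base: filing + 23 years → 16 March 2015.
  Regulatory Review Extension: 1481 days claimed exceeds the 1298-day cap, so +1298 days → 4 October 2018.
  Prosecution Delay Deduction: −142 days → 15 May 2018.
Terminal disclaimer: IL-178530 expires on the earlier of 13 March 2017 and 15 May 2018.

March 13, 2017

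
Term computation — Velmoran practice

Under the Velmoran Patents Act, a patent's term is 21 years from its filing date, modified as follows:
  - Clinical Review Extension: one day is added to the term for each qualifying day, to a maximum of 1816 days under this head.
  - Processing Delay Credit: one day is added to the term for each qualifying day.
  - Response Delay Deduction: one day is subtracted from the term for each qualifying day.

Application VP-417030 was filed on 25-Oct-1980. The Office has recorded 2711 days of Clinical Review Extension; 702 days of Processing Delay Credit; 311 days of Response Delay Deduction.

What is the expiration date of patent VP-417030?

November 10, 2007

Base term: filing date + 21 years → 25 October 2001.
Clinical Review Extension: 2711 days claimed exceeds the 1816-day cap, so +1816 days → 15 October 2006.
Processing Delay Credit: +702 days → 16 September 2008.
Response Delay Deduction: −311 days → 10 November 2007.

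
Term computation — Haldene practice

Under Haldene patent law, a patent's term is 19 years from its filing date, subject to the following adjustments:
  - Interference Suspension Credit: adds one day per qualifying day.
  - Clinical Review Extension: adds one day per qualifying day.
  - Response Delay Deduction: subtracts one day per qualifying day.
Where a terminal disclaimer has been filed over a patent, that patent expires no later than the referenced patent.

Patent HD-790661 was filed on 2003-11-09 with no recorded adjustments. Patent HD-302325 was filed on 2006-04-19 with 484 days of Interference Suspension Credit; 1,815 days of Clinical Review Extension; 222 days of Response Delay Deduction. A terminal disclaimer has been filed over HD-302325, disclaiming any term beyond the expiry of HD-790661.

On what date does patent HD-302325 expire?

Natural term of HD-302325:
  Base: filing + 19 years → 19 April 2025.
  Interference Suspension Credit: +484 days → 16 August 2026.
  Clinical Review Extension: +1815 days → 5 August 2031.
  Response Delay Deduction: −222 days → 26 December 2030.
Expiry of referenced patent HD-790661:
  Base: filing + 19 years → 9 November 2022.
Terminal disclaimer: HD-302325 expires on the earlier of 26 December 2030 and 9 November 2022.

2022-11-09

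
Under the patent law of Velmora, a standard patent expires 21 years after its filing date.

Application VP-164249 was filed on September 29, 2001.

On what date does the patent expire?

2022-09-29

Filing date + 21 years → 29 September 2022.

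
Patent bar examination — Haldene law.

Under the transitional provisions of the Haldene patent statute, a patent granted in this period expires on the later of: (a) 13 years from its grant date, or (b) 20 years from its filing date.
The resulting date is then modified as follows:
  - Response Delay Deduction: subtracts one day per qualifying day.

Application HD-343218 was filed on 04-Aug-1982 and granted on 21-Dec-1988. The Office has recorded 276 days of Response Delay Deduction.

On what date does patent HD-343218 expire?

November 1, 2001

(a) grant + 13 years → 21 December 2001.
(b) filing + 20 years → 4 August 2002.
Later of the two: 4 August 2002.
Response Delay Deduction: −276 days → 1 November 2001.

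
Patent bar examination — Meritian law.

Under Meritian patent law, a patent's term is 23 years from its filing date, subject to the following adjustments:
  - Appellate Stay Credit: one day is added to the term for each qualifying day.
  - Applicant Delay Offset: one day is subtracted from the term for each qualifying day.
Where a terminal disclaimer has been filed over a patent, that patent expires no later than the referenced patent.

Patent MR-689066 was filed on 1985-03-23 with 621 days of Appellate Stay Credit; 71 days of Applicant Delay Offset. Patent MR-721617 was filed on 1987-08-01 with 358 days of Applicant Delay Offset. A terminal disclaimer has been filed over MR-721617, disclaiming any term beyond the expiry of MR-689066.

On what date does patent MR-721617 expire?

August 8, 2009

Natural term of MR-721617:
  Base: filing + 23 years → 1 August 2010.
  Applicant Delay Offset: −358 days → 8 August 2009.
Expiry of referenced patent MR-689066:
  Base: filing + 23 years → 23 March 2008.
  Appellate Stay Credit: +621 days → 4 December 2009.
  Applicant Delay Offset: −71 days → 24 September 2009.
Terminal disclaimer: MR-721617 expires on the earlier of 8 August 2009 and 24 September 2009.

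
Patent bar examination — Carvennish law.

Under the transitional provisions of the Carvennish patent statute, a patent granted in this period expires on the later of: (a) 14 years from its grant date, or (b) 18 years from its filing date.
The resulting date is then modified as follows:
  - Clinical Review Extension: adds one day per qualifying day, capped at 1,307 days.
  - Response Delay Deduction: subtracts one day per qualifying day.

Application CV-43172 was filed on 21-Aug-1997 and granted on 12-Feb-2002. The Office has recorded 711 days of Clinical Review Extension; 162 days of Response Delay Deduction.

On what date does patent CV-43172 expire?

August 14, 2017

(a) grant + 14 years → 12 February 2016.
(b) filing + 18 years → 21 August 2015.
Later of the two: 12 February 2016.
Clinical Review Extension: 711 days (within the 1307-day cap) → +711 days → 23 January 2018.
Response Delay Deduction: −162 days → 14 August 2017.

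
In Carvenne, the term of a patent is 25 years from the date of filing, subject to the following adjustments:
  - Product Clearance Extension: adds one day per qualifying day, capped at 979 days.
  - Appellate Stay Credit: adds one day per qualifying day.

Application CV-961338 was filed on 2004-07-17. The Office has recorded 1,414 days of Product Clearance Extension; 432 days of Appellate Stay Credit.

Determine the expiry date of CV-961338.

Base term: filing date + 25 years → 17 July 2029.
Product Clearance Extension: 1414 days claimed exceeds the 979-day cap, so +979 days → 22 March 2032.
Appellate Stay Credit: +432 days → 28 May 2033.

2033-05-28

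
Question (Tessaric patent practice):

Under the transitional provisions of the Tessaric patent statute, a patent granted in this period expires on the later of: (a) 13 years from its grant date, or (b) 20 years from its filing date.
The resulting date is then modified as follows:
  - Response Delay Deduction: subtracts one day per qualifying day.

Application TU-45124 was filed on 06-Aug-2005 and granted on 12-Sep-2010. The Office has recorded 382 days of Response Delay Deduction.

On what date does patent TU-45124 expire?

2024-07-20

(a) grant + 13 years → 12 September 2023.
(b) filing + 20 years → 6 August 2025.
Later of the two: 6 August 2025.
Response Delay Deduction: −382 days → 20 July 2024.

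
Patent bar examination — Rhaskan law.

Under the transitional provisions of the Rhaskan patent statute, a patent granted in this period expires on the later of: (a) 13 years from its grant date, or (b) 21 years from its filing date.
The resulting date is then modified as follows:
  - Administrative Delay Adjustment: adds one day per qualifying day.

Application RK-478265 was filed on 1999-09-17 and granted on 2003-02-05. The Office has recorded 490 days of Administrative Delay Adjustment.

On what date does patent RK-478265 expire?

(a) grant + 13 years → 5 February 2016.
(b) filing + 21 years → 17 September 2020.
Later of the two: 17 September 2020.
Administrative Delay Adjustment: +490 days → 20 January 2022.

2022-01-20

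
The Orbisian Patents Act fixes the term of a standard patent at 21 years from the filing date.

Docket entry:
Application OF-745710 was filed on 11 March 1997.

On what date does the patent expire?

2018-03-11

Filing date + 21 years → 11 March 2018.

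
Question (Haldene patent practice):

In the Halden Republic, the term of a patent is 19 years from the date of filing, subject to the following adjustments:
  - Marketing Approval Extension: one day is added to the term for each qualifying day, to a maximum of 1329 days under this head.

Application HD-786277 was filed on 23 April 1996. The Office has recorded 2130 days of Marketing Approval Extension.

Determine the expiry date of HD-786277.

2018-12-12

Base term: filing date + 19 years → 23 April 2015.
Marketing Approval Extension: 2130 days claimed exceeds the 1329-day cap, so +1329 days → 12 December 2018.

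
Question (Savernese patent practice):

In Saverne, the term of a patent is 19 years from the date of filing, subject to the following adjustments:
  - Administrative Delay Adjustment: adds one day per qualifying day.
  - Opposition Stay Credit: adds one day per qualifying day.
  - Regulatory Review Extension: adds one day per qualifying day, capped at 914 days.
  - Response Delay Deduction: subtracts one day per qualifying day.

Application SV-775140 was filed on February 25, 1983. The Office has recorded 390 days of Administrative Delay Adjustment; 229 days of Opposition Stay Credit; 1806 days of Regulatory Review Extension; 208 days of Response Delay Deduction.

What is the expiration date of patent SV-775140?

Base term: filing date + 19 years → 25 February 2002.
Administrative Delay Adjustment: +390 days → 22 March 2003.
Opposition Stay Credit: +229 days → 6 November 2003.
Regulatory Review Extension: 1806 days claimed exceeds the 914-day cap, so +914 days → 8 May 2006.
Response Delay Deduction: −208 days → 12 October 2005.

2005-10-12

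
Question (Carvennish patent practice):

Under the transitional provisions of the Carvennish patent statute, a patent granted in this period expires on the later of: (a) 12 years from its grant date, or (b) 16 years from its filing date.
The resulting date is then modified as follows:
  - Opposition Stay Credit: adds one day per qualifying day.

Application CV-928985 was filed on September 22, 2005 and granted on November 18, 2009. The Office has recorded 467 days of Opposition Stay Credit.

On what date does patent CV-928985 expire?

2023-02-28

(a) grant + 12 years → 18 November 2021.
(b) filing + 16 years → 22 September 2021.
Later of the two: 18 November 2021.
Opposition Stay Credit: +467 days → 28 February 2023.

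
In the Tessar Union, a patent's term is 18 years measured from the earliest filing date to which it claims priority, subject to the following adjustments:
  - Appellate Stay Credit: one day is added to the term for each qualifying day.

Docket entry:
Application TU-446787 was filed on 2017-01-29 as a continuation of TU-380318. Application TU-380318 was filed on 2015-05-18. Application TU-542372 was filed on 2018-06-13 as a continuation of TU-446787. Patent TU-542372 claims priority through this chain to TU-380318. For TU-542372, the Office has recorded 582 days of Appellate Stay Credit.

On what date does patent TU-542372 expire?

Earliest priority filing: 18 May 2015.
Base term: 18 May 2015 + 18 years → 18 May 2033.
Appellate Stay Credit: +582 days → 21 December 2034.

December 21, 2034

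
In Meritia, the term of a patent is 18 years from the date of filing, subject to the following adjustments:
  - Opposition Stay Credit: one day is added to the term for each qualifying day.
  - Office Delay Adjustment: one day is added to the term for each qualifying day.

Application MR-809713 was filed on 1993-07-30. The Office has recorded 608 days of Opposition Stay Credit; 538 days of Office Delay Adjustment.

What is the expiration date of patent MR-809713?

2014-09-18

Base term: filing date + 18 years → 30 July 2011.
Opposition Stay Credit: +608 days → 29 March 2013.
Office Delay Adjustment: +538 days → 18 September 2014.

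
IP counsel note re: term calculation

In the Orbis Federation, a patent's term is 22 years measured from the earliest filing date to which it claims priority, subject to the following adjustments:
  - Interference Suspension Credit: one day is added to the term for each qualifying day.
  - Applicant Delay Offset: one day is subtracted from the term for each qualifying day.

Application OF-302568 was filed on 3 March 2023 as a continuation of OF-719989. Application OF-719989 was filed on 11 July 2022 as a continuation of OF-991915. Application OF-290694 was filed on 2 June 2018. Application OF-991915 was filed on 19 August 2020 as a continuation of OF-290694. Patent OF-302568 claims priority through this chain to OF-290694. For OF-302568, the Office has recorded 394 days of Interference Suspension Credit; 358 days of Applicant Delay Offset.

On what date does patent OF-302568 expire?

Earliest priority filing: 2 June 2018.
Base term: 2 June 2018 + 22 years → 2 June 2040.
Interference Suspension Credit: +394 days → 1 July 2041.
Applicant Delay Offset: −358 days → 8 July 2040.

2040-07-08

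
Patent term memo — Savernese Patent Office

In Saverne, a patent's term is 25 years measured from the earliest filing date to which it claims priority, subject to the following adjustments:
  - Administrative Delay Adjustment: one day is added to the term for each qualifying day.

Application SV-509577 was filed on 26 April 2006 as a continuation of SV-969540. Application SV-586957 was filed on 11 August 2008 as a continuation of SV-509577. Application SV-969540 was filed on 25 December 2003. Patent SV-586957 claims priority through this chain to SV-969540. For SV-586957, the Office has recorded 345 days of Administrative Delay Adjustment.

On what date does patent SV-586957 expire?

2029-12-05

Earliest priority filing: 25 December 2003.
Base term: 25 December 2003 + 25 years → 25 December 2028.
Administrative Delay Adjustment: +345 days → 5 December 2029.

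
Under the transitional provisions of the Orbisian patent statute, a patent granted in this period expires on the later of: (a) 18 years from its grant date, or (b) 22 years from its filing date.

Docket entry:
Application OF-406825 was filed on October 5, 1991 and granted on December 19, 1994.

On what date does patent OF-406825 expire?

2013-10-05

(a) grant + 18 years → 19 December 2012.
(b) filing + 22 years → 5 October 2013.
Later of the two: 5 October 2013.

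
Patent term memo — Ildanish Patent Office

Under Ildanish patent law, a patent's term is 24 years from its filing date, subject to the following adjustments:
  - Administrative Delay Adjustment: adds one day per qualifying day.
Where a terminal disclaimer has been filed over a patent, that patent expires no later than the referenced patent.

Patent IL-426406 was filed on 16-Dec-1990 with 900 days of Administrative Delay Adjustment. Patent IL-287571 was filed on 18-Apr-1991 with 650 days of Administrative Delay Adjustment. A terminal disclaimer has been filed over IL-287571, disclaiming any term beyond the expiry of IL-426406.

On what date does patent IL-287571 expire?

Natural term of IL-287571:
  Base: filing + 24 years → 18 April 2015.
  Administrative Delay Adjustment: +650 days → 27 January 2017.
Expiry of referenced patent IL-426406:
  Base: filing + 24 years → 16 December 2014.
  Administrative Delay Adjustment: +900 days → 3 June 2017.
Terminal disclaimer: IL-287571 expires on the earlier of 27 January 2017 and 3 June 2017.

January 27, 2017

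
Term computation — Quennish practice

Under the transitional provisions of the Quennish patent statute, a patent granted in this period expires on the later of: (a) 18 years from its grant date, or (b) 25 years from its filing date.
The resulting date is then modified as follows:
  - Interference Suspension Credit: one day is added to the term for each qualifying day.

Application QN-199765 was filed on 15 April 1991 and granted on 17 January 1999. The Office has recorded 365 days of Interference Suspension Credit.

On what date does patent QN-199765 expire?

January 17, 2018

(a) grant + 18 years → 17 January 2017.
(b) filing + 25 years → 15 April 2016.
Later of the two: 17 January 2017.
Interference Suspension Credit: +365 days → 17 January 2018.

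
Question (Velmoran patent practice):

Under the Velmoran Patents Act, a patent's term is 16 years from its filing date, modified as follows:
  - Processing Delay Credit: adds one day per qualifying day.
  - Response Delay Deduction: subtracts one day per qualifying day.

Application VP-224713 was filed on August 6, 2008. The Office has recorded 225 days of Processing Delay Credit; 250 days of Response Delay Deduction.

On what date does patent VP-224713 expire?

2024-07-12

Base term: filing date + 16 years → 6 August 2024.
Processing Delay Credit: +225 days → 19 March 2025.
Response Delay Deduction: −250 days → 12 July 2024.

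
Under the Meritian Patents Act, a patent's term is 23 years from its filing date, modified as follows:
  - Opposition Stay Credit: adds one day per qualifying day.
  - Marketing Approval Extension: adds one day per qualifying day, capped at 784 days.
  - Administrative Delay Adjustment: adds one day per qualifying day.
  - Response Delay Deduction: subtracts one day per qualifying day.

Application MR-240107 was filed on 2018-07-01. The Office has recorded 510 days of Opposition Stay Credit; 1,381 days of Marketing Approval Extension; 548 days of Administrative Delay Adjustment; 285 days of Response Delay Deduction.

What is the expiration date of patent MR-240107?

Base term: filing date + 23 years → 1 July 2041.
Opposition Stay Credit: +510 days → 23 November 2042.
Marketing Approval Extension: 1381 days claimed exceeds the 784-day cap, so +784 days → 15 January 2045.
Administrative Delay Adjustment: +548 days → 17 July 2046.
Response Delay Deduction: −285 days → 5 October 2045.

2045-10-05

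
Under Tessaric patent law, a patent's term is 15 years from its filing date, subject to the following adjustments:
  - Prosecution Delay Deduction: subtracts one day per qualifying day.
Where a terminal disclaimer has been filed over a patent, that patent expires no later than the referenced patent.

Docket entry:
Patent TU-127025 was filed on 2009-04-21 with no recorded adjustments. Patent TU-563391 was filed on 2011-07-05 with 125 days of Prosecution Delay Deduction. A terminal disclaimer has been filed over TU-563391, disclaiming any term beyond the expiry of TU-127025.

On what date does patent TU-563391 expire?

Natural term of TU-563391:
  Base: filing + 15 years → 5 July 2026.
  Prosecution Delay Deduction: −125 days → 2 March 2026.
Expiry of referenced patent TU-127025:
  Base: filing + 15 years → 21 April 2024.
Terminal disclaimer: TU-563391 expires on the earlier of 2 March 2026 and 21 April 2024.

2024-04-21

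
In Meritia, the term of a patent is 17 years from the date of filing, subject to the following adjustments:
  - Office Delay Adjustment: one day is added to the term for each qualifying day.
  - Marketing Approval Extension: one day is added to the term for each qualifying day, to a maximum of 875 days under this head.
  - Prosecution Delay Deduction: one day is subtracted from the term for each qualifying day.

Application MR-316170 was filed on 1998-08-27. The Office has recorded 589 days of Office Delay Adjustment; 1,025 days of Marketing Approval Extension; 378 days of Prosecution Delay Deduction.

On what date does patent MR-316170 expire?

Base term: filing date + 17 years → 27 August 2015.
Office Delay Adjustment: +589 days → 7 April 2017.
Marketing Approval Extension: 1025 days claimed exceeds the 875-day cap, so +875 days → 30 August 2019.
Prosecution Delay Deduction: −378 days → 17 August 2018.

August 17, 2018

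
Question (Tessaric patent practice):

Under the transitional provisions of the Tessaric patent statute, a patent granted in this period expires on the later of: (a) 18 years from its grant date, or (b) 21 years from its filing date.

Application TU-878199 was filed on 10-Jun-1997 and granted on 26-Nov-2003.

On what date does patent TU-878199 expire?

2021-11-26

(a) grant + 18 years → 26 November 2021.
(b) filing + 21 years → 10 June 2018.
Later of the two: 26 November 2021.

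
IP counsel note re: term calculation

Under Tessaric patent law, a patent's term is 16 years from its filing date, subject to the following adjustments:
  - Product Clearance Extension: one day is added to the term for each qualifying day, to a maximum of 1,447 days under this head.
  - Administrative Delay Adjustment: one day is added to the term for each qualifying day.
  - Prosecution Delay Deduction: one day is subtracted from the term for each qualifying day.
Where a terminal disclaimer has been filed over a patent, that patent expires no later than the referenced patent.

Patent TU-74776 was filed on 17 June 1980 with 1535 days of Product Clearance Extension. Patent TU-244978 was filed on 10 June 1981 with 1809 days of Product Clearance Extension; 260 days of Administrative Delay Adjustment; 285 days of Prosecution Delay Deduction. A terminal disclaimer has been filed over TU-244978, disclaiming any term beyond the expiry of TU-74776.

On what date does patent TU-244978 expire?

Natural term of TU-244978:
  Base: filing + 16 years → 10 June 1997.
  Product Clearance Extension: 1809 days claimed exceeds the 1447-day cap, so +1447 days → 27 May 2001.
  Administrative Delay Adjustment: +260 days → 11 February 2002.
  Prosecution Delay Deduction: −285 days → 2 May 2001.
Expiry of referenced patent TU-74776:
  Base: filing + 16 years → 17 June 1996.
  Product Clearance Extension: 1535 days claimed exceeds the 1447-day cap, so +1447 days → 3 June 2000.
Terminal disclaimer: TU-244978 expires on the earlier of 2 May 2001 and 3 June 2000.

2000-06-03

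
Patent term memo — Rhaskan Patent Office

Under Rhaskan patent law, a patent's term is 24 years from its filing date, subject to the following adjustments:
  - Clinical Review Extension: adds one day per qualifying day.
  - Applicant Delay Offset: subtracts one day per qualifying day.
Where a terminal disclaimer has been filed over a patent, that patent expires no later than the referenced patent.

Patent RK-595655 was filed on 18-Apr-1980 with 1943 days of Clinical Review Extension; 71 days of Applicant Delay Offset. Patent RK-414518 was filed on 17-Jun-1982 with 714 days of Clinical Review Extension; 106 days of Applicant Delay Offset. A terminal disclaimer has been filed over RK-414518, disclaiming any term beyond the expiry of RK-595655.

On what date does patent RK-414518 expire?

February 15, 2008

Natural term of RK-414518:
  Base: filing + 24 years → 17 June 2006.
  Clinical Review Extension: +714 days → 31 May 2008.
  Applicant Delay Offset: −106 days → 15 February 2008.
Expiry of referenced patent RK-595655:
  Base: filing + 24 years → 18 April 2004.
  Clinical Review Extension: +1943 days → 13 August 2009.
  Applicant Delay Offset: −71 days → 3 June 2009.
Terminal disclaimer: RK-414518 expires on the earlier of 15 February 2008 and 3 June 2009.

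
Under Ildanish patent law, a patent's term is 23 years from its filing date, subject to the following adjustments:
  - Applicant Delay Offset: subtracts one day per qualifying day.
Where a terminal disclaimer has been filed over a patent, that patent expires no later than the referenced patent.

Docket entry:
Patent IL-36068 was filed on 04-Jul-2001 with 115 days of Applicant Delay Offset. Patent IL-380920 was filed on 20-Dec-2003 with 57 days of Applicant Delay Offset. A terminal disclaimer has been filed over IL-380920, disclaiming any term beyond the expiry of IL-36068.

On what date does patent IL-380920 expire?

Natural term of IL-380920:
  Base: filing + 23 years → 20 December 2026.
  Applicant Delay Offset: −57 days → 24 October 2026.
Expiry of referenced patent IL-36068:
  Base: filing + 23 years → 4 July 2024.
  Applicant Delay Offset: −115 days → 11 March 2024.
Terminal disclaimer: IL-380920 expires on the earlier of 24 October 2026 and 11 March 2024.

March 11, 2024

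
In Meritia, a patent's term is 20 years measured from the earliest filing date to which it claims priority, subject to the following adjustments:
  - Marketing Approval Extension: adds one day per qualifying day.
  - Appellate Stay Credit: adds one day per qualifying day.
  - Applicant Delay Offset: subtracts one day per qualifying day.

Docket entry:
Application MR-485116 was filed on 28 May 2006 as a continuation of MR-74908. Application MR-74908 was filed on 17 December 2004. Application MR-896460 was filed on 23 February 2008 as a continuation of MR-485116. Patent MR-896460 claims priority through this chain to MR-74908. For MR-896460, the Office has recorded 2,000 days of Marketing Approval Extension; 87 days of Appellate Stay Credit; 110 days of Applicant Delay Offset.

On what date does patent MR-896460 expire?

Earliest priority filing: 17 December 2004.
Base term: 17 December 2004 + 20 years → 17 December 2024.
Marketing Approval Extension: +2000 days → 9 June 2030.
Appellate Stay Credit: +87 days → 4 September 2030.
Applicant Delay Offset: −110 days → 17 May 2030.

2030-05-17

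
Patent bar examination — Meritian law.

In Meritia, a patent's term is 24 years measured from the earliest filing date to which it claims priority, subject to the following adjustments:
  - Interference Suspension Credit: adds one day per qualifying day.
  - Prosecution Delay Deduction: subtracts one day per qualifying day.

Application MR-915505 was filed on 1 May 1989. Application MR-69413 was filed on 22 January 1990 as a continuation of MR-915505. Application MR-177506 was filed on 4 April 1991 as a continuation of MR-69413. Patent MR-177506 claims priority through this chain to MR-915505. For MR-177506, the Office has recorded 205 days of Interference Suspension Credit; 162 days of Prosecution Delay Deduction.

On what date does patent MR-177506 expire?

2013-06-13

Earliest priority filing: 1 May 1989.
Base term: 1 May 1989 + 24 years → 1 May 2013.
Interference Suspension Credit: +205 days → 22 November 2013.
Prosecution Delay Deduction: −162 days → 13 June 2013.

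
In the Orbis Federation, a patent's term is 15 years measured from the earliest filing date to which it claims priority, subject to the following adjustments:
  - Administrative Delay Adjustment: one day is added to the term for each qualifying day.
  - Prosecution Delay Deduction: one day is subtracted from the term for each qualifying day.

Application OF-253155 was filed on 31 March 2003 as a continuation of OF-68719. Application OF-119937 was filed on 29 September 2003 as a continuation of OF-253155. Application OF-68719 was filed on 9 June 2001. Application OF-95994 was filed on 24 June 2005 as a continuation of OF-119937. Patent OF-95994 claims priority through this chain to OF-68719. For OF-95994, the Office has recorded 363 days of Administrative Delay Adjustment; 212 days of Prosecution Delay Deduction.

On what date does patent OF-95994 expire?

November 7, 2016

Earliest priority filing: 9 June 2001.
Base term: 9 June 2001 + 15 years → 9 June 2016.
Administrative Delay Adjustment: +363 days → 7 June 2017.
Prosecution Delay Deduction: −212 days → 7 November 2016.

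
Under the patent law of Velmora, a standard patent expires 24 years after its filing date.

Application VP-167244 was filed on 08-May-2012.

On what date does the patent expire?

May 8, 2036

Filing date + 24 years → 8 May 2036.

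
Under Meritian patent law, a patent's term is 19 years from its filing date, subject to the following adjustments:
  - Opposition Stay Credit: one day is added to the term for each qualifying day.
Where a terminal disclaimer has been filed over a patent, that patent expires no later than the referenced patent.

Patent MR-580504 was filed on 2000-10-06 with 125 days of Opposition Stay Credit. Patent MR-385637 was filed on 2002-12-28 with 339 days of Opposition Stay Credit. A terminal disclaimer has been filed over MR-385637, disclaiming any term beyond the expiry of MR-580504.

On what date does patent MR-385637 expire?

2020-02-08

Natural term of MR-385637:
  Base: filing + 19 years → 28 December 2021.
  Opposition Stay Credit: +339 days → 2 December 2022.
Expiry of referenced patent MR-580504:
  Base: filing + 19 years → 6 October 2019.
  Opposition Stay Credit: +125 days → 8 February 2020.
Terminal disclaimer: MR-385637 expires on the earlier of 2 December 2022 and 8 February 2020.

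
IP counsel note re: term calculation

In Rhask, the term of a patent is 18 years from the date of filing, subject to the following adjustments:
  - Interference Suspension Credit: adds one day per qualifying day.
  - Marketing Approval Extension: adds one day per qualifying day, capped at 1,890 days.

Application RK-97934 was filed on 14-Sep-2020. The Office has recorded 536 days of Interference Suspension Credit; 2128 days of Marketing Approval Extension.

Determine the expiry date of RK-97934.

Base term: filing date + 18 years → 14 September 2038.
Interference Suspension Credit: +536 days → 3 March 2040.
Marketing Approval Extension: 2128 days claimed exceeds the 1890-day cap, so +1890 days → 6 May 2045.

2045-05-06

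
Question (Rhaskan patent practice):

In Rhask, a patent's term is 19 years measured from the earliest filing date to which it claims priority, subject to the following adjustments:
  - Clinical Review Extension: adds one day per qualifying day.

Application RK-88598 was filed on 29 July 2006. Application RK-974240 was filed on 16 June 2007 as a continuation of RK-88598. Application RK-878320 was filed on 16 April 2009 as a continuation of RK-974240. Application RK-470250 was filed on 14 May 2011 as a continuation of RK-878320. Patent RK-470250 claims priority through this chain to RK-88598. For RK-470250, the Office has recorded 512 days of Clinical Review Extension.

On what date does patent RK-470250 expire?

Earliest priority filing: 29 July 2006.
Base term: 29 July 2006 + 19 years → 29 July 2025.
Clinical Review Extension: +512 days → 23 December 2026.

December 23, 2026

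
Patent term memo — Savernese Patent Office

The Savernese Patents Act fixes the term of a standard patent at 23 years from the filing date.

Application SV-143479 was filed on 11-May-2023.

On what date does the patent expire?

2046-05-11

Filing date + 23 years → 11 May 2046.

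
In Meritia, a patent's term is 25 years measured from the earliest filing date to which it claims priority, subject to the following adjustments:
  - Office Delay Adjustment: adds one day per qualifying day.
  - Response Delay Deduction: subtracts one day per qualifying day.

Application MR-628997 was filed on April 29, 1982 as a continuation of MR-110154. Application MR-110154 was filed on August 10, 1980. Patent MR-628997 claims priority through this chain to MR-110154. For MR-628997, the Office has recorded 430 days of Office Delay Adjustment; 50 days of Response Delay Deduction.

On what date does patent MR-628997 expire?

August 25, 2006

Earliest priority filing: 10 August 1980.
Base term: 10 August 1980 + 25 years → 10 August 2005.
Office Delay Adjustment: +430 days → 14 October 2006.
Response Delay Deduction: −50 days → 25 August 2006.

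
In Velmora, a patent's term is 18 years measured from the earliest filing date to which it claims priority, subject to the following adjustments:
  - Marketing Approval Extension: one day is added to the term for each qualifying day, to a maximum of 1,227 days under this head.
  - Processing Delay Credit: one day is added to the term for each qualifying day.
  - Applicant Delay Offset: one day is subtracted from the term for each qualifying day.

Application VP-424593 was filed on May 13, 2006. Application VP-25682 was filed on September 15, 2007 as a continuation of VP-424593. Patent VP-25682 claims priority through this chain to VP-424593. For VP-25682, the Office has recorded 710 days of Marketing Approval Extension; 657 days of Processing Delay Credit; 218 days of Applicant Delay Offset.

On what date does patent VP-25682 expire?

July 6, 2027

Earliest priority filing: 13 May 2006.
Base term: 13 May 2006 + 18 years → 13 May 2024.
Marketing Approval Extension: 710 days (within the 1227-day cap) → +710 days → 23 April 2026.
Processing Delay Credit: +657 days → 9 February 2028.
Applicant Delay Offset: −218 days → 6 July 2027.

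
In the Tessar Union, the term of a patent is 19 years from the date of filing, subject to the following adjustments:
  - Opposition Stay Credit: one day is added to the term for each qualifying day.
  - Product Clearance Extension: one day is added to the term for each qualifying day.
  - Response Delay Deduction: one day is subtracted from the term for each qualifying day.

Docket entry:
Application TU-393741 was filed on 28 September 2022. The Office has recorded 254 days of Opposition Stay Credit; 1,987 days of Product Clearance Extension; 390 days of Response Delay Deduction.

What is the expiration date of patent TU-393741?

Base term: filing date + 19 years → 28 September 2041.
Opposition Stay Credit: +254 days → 9 June 2042.
Product Clearance Extension: +1987 days → 17 November 2047.
Response Delay Deduction: −390 days → 23 October 2046.

October 23, 2046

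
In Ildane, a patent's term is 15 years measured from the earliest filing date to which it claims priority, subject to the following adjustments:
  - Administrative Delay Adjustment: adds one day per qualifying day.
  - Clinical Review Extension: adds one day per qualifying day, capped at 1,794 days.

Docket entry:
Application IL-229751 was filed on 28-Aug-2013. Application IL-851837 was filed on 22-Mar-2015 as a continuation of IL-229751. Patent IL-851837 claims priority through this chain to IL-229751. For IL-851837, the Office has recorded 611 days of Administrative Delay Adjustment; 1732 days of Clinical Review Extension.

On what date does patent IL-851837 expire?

January 27, 2035

Earliest priority filing: 28 August 2013.
Base term: 28 August 2013 + 15 years → 28 August 2028.
Administrative Delay Adjustment: +611 days → 1 May 2030.
Clinical Review Extension: 1732 days (within the 1794-day cap) → +1732 days → 27 January 2035.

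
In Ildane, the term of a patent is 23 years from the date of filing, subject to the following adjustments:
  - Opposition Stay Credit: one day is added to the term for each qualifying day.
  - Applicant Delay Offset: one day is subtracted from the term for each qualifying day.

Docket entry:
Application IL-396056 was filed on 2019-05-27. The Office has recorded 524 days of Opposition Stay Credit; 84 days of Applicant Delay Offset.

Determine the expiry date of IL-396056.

2043-08-10

Base term: filing date + 23 years → 27 May 2042.
Opposition Stay Credit: +524 days → 2 November 2043.
Applicant Delay Offset: −84 days → 10 August 2043.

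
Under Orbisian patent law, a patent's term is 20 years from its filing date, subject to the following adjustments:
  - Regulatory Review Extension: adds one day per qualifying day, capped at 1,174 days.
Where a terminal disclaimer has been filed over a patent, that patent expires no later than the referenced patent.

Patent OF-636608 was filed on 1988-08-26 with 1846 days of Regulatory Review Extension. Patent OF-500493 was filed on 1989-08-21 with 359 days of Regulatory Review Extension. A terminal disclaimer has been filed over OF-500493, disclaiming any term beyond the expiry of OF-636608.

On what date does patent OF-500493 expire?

Natural term of OF-500493:
  Base: filing + 20 years → 21 August 2009.
  Regulatory Review Extension: 359 days (within the 1174-day cap) → +359 days → 15 August 2010.
Expiry of referenced patent OF-636608:
  Base: filing + 20 years → 26 August 2008.
  Regulatory Review Extension: 1846 days claimed exceeds the 1174-day cap, so +1174 days → 13 November 2011.
Terminal disclaimer: OF-500493 expires on the earlier of 15 August 2010 and 13 November 2011.

August 15, 2010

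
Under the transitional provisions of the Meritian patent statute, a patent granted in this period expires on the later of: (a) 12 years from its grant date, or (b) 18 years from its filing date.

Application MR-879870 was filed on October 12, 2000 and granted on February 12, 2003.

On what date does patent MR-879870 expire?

(a) grant + 12 years → 12 February 2015.
(b) filing + 18 years → 12 October 2018.
Later of the two: 12 October 2018.

2018-10-12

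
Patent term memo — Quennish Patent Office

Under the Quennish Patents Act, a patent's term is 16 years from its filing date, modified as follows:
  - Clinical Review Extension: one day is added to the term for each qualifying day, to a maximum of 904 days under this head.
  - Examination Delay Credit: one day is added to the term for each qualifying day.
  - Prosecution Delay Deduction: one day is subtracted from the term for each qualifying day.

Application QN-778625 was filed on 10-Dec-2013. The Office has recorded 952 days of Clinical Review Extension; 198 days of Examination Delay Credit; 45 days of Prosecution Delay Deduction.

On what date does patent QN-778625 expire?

Base term: filing date + 16 years → 10 December 2029.
Clinical Review Extension: 952 days claimed exceeds the 904-day cap, so +904 days → 1 June 2032.
Examination Delay Credit: +198 days → 16 December 2032.
Prosecution Delay Deduction: −45 days → 1 November 2032.

November 1, 2032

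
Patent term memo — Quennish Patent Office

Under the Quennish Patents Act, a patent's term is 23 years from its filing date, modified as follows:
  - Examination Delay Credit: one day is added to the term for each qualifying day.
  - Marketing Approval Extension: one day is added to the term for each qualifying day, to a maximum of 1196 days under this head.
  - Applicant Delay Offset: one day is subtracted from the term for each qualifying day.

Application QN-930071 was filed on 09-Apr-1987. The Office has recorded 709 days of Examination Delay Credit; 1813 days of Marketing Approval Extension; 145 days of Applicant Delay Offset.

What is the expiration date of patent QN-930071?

Base term: filing date + 23 years → 9 April 2010.
Examination Delay Credit: +709 days → 18 March 2012.
Marketing Approval Extension: 1813 days claimed exceeds the 1196-day cap, so +1196 days → 27 June 2015.
Applicant Delay Offset: −145 days → 2 February 2015.

2015-02-02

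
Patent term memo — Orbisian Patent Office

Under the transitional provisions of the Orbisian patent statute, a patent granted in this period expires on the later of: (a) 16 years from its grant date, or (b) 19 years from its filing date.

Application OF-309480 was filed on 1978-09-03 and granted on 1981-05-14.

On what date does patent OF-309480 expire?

(a) grant + 16 years → 14 May 1997.
(b) filing + 19 years → 3 September 1997.
Later of the two: 3 September 1997.

1997-09-03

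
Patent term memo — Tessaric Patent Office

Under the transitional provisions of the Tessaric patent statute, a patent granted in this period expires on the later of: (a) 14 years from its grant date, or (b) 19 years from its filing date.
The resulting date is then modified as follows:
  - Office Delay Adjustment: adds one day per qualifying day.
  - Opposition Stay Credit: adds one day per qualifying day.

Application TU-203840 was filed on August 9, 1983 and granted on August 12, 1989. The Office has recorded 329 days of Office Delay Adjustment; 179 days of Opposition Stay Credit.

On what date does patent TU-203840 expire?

(a) grant + 14 years → 12 August 2003.
(b) filing + 19 years → 9 August 2002.
Later of the two: 12 August 2003.
Office Delay Adjustment: +329 days → 6 July 2004.
Opposition Stay Credit: +179 days → 1 January 2005.

January 1, 2005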